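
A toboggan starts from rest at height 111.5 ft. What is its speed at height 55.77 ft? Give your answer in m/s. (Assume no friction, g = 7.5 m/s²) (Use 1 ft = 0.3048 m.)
Convert to SI: h₁−h₂ = 16.9865 m
mgh₁ = mgh₂ + ½mv² ⇒ v = √(2g(h₁−h₂)) = √(2·7.5·16.9865) = 15.96 m/s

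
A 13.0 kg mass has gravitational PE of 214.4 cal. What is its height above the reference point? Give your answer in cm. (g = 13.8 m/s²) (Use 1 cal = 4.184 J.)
Convert to SI: m = 13.0 kg, PE = 897.05 J
h = PE/(mg) = 897.05/(13.0·13.8) = 5.00028 m = 500.0 cm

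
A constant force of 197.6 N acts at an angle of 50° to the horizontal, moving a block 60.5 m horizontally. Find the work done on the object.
W = F·d·cosθ = (197.6)(60.5)cos(50°) = 7684 J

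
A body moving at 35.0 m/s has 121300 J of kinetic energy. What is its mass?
m = 2·KE/v² = 2·121300/(35.0)² = 198.0 kg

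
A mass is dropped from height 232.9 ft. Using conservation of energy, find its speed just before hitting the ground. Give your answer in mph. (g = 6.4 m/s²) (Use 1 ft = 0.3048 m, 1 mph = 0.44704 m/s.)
Convert to SI: h = 70.9879 m
mgh = ½mv² ⇒ v = √(2gh) = √(2·6.4·70.9879) = 30.1437 m/s = 67.43 mph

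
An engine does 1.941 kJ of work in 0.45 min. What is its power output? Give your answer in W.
Convert to SI: W = 1941.0 J, t = 27.0 s
P = W/t = 1941.0/27.0 = 71.89 W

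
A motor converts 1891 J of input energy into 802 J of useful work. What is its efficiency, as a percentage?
η = W_out/W_in = 802/1891 = 42.41%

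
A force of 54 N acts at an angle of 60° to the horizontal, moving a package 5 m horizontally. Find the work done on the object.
W = F·d·cosθ = (54)(5)cos(60°) = 135.0 J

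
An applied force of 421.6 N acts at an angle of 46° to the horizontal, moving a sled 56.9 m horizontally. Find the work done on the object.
W = F·d·cosθ = (421.6)(56.9)cos(46°) = 16660 J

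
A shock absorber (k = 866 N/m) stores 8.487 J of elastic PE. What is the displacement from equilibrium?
x = √(2·PE/k) = √(2·8.487/866) = 0.14 m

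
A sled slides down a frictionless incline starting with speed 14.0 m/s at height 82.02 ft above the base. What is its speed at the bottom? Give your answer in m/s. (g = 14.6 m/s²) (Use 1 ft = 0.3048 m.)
Convert to SI: v₀ = 14.0 m/s, h = 24.9997 m
½mv₀² + mgh = ½mv² ⇒ v = √(v₀² + 2gh) = √(14.0² + 2·14.6·24.9997) = 30.43 m/s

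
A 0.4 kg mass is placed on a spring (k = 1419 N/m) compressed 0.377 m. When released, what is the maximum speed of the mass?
½kx² = ½mv² ⇒ v = x√(k/m) = (0.377)√(1419/0.4) = 22.45 m/s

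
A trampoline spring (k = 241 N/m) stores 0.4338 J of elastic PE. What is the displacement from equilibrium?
x = √(2·PE/k) = √(2·0.4338/241) = 0.06 m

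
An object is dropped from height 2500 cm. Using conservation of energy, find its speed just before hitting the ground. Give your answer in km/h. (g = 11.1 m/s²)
Convert to SI: h = 25.0 m
mgh = ½mv² ⇒ v = √(2gh) = √(2·11.1·25.0) = 23.5584 m/s = 84.81 km/h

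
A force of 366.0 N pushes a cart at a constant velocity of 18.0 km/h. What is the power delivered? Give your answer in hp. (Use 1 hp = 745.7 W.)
Convert to SI: F = 366.0 N, v = 5.0 m/s
P = Fv = (366.0)(5.0) = 1830.0 W = 2.454 hp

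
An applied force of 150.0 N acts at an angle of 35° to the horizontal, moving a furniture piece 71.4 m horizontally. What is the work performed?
W = F·d·cosθ = (150.0)(71.4)cos(35°) = 8773 J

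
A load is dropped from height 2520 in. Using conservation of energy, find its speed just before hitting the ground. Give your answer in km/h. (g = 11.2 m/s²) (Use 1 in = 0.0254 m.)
Convert to SI: h = 64.008 m
mgh = ½mv² ⇒ v = √(2gh) = √(2·11.2·64.008) = 37.8653 m/s = 136.3 km/h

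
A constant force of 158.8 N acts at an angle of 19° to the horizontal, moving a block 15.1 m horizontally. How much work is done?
W = F·d·cosθ = (158.8)(15.1)cos(19°) = 2267 J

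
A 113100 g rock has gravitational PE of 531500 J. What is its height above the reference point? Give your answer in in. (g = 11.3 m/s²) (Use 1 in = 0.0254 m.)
Convert to SI: m = 113.1 kg, PE = 531500 J
h = PE/(mg) = 531500/(113.1·11.3) = 415.874 m = 16370 in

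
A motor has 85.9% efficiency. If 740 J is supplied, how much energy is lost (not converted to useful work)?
W_lost = W_in(1 − η) = 740·(1 − 0.859) = 104.3 J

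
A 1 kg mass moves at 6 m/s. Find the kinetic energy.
KE = ½mv² = ½(1)(6)² = 18.0 J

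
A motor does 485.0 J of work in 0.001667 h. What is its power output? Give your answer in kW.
Convert to SI: W = 485.0 J, t = 6.0012 s
P = W/t = 485.0/6.0012 = 80.8172 W = 0.08082 kW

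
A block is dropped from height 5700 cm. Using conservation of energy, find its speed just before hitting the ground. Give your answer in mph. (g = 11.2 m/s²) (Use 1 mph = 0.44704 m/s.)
Convert to SI: h = 57.0 m
mgh = ½mv² ⇒ v = √(2gh) = √(2·11.2·57.0) = 35.7323 m/s = 79.93 mph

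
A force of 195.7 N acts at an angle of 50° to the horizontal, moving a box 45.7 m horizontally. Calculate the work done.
W = F·d·cosθ = (195.7)(45.7)cos(50°) = 5749 J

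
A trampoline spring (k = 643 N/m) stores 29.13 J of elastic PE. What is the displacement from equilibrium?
x = √(2·PE/k) = √(2·29.13/643) = 0.301 m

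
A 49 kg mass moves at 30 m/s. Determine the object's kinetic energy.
KE = ½mv² = ½(49)(30)² = 22050.0 J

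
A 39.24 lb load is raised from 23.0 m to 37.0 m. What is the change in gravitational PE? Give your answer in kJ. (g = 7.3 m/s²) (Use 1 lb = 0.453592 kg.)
Convert to SI: m = 17.799 kg, Δh = 14.0 m
ΔPE = mgΔh = (17.799)(7.3)(14.0) = 1819.05 J = 1.819 kJ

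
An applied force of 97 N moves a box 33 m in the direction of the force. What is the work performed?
W = F·d = (97)(33) = 3201 J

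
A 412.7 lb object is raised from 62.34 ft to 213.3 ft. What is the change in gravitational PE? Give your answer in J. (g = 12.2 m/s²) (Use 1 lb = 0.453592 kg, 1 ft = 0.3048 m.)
Convert to SI: m = 187.197 kg, Δh = 46.0126 m
ΔPE = mgΔh = (187.197)(12.2)(46.0126) = 105100 J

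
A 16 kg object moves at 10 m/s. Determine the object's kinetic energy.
KE = ½mv² = ½(16)(10)² = 800.0 J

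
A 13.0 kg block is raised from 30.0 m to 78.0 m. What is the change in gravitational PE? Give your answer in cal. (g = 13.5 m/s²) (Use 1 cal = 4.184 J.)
ΔPE = mgΔh = (13.0)(13.5)(48.0) = 8424.0 J = 2013 cal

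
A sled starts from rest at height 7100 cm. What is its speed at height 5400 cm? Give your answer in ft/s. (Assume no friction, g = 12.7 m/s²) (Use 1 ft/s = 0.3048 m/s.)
Convert to SI: h₁−h₂ = 17.0 m
mgh₁ = mgh₂ + ½mv² ⇒ v = √(2g(h₁−h₂)) = √(2·12.7·17.0) = 20.7798 m/s = 68.18 ft/s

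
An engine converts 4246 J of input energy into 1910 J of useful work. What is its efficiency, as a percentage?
η = W_out/W_in = 1910/4246 = 44.98%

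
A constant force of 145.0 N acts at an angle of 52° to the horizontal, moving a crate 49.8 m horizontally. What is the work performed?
W = F·d·cosθ = (145.0)(49.8)cos(52°) = 4446 J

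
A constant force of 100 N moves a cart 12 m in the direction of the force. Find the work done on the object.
W = F·d = (100)(12) = 1200 J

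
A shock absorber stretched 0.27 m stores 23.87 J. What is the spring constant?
k = 2·PE/x² = 2·23.87/(0.27)² = 654.9 N/m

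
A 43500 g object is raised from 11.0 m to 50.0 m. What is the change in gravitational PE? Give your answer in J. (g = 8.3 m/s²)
Convert to SI: m = 43.5 kg, Δh = 39.0 m
ΔPE = mgΔh = (43.5)(8.3)(39.0) = 14080 J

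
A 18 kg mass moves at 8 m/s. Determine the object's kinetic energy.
KE = ½mv² = ½(18)(8)² = 576.0 J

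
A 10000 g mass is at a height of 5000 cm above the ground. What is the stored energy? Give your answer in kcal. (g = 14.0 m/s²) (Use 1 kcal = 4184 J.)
Convert to SI: m = 10.0 kg, h = 50.0 m
PE = mgh = (10.0)(14.0)(50.0) = 7000.0 J = 1.673 kcal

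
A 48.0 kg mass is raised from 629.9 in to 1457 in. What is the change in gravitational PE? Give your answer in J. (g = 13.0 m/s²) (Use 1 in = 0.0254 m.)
Convert to SI: m = 48.0 kg, Δh = 21.0083 m
ΔPE = mgΔh = (48.0)(13.0)(21.0083) = 13110 J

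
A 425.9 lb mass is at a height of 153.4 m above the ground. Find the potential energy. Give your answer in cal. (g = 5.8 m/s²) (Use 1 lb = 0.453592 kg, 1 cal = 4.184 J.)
Convert to SI: m = 193.185 kg, h = 153.4 m
PE = mgh = (193.185)(5.8)(153.4) = 171880 J = 41080 cal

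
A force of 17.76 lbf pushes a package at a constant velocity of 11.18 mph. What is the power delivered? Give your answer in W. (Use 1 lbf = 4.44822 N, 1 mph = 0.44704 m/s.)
Convert to SI: F = 79.0004 N, v = 4.99791 m/s
P = Fv = (79.0004)(4.99791) = 394.8 W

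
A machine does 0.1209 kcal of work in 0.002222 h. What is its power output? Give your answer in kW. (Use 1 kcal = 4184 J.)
Convert to SI: W = 505.846 J, t = 7.9992 s
P = W/t = 505.846/7.9992 = 63.237 W = 0.06324 kW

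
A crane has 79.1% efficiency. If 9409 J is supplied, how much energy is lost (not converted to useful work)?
W_lost = W_in(1 − η) = 9409·(1 − 0.791) = 1966 J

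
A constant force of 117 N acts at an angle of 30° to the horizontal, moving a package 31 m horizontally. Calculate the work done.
W = F·d·cosθ = (117)(31)cos(30°) = 3141 J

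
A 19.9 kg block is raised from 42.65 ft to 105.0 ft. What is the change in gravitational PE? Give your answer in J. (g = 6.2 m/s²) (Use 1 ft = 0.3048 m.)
Convert to SI: m = 19.9 kg, Δh = 19.0043 m
ΔPE = mgΔh = (19.9)(6.2)(19.0043) = 2345 J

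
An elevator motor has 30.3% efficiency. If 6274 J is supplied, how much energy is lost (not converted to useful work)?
W_lost = W_in(1 − η) = 6274·(1 − 0.303) = 4373 J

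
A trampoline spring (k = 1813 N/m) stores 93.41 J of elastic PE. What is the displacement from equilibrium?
x = √(2·PE/k) = √(2·93.41/1813) = 0.321 m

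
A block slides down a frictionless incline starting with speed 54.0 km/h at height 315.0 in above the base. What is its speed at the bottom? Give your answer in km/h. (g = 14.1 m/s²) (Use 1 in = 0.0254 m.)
Convert to SI: v₀ = 15.0 m/s, h = 8.001 m
½mv₀² + mgh = ½mv² ⇒ v = √(v₀² + 2gh) = √(15.0² + 2·14.1·8.001) = 21.228 m/s = 76.42 km/h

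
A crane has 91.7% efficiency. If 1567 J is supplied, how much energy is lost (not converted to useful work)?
W_lost = W_in(1 − η) = 1567·(1 − 0.917) = 130.1 J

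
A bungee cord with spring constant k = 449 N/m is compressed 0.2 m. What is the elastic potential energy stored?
PE = ½kx² = ½(449)(0.2)² = 8.98 J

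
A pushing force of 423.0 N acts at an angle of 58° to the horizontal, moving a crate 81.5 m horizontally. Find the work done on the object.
W = F·d·cosθ = (423.0)(81.5)cos(58°) = 18270 J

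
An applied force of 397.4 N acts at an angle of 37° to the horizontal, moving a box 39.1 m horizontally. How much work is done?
W = F·d·cosθ = (397.4)(39.1)cos(37°) = 12410 J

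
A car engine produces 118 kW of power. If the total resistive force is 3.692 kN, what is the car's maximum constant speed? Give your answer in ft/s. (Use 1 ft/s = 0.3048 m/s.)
Convert to SI: F = 3692.0 N
P = Fv ⇒ v = P/F = 118000 W/3692.0 N = 31.961 m/s = 104.9 ft/s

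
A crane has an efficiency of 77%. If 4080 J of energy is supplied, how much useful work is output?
W_out = η·W_in = 0.77·4080 = 3141.6 J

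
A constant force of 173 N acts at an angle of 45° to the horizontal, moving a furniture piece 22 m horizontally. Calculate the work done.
W = F·d·cosθ = (173)(22)cos(45°) = 2691 J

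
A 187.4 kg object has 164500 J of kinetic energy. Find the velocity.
v = √(2·KE/m) = √(2·164500/187.4) = 41.9 m/s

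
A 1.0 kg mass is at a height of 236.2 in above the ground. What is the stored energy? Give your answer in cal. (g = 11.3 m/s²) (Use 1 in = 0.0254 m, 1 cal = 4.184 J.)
Convert to SI: m = 1.0 kg, h = 5.99948 m
PE = mgh = (1.0)(11.3)(5.99948) = 67.7941 J = 16.2 cal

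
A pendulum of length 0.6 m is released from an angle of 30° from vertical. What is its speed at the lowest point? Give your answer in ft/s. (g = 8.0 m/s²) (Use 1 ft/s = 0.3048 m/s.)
h = L(1 − cosθ) = 0.6(1 − cos30°) = 0.0803848 m
v = √(2gh) = √(2·8.0·0.0803848) = 1.13409 m/s = 3.721 ft/s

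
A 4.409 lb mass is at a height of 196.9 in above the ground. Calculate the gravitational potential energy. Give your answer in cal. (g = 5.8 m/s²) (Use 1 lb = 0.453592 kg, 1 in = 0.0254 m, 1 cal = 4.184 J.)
Convert to SI: m = 1.99989 kg, h = 5.00126 m
PE = mgh = (1.99989)(5.8)(5.00126) = 58.0113 J = 13.87 cal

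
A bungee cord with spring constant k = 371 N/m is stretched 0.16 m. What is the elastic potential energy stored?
PE = ½kx² = ½(371)(0.16)² = 4.749 J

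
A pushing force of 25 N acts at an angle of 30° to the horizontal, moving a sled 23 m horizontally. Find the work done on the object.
W = F·d·cosθ = (25)(23)cos(30°) = 498.0 J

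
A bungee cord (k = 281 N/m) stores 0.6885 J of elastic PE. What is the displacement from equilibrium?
x = √(2·PE/k) = √(2·0.6885/281) = 0.07 m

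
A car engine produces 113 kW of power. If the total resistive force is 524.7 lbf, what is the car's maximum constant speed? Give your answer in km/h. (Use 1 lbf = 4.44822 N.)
Convert to SI: F = 2333.98 N
P = Fv ⇒ v = P/F = 113000 W/2333.98 N = 48.4151 m/s = 174.3 km/h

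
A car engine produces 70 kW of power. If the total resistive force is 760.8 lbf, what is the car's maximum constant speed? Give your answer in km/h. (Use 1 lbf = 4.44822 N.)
Convert to SI: F = 3384.21 N
P = Fv ⇒ v = P/F = 70000 W/3384.21 N = 20.6843 m/s = 74.46 km/h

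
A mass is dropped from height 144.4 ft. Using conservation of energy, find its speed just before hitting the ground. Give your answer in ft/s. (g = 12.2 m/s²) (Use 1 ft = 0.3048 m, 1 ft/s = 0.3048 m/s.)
Convert to SI: h = 44.0131 m
mgh = ½mv² ⇒ v = √(2gh) = √(2·12.2·44.0131) = 32.7707 m/s = 107.5 ft/s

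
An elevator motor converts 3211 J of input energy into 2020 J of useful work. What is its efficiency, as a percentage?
η = W_out/W_in = 2020/3211 = 62.91%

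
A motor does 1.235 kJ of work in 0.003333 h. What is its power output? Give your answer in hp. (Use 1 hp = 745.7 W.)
Convert to SI: W = 1235.0 J, t = 11.9988 s
P = W/t = 1235.0/11.9988 = 102.927 W = 0.138 hp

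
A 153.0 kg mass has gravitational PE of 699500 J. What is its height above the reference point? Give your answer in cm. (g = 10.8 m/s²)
h = PE/(mg) = 699500/(153.0·10.8) = 423.324 m = 42330 cm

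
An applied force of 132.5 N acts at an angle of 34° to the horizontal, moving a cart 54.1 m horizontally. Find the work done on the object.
W = F·d·cosθ = (132.5)(54.1)cos(34°) = 5943 J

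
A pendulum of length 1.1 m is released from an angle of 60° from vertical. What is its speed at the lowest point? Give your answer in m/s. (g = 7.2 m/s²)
h = L(1 − cosθ) = 1.1(1 − cos60°) = 0.55 m
v = √(2gh) = √(2·7.2·0.55) = 2.814 m/s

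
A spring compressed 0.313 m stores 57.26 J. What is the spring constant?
k = 2·PE/x² = 2·57.26/(0.313)² = 1169 N/m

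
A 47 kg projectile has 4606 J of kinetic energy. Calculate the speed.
v = √(2·KE/m) = √(2·4606/47) = 14.0 m/s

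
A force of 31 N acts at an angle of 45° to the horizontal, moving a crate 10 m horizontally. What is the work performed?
W = F·d·cosθ = (31)(10)cos(45°) = 219.2 J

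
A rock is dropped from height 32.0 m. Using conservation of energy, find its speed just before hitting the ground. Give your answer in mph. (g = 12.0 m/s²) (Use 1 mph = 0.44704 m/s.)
mgh = ½mv² ⇒ v = √(2gh) = √(2·12.0·32.0) = 27.7128 m/s = 61.99 mph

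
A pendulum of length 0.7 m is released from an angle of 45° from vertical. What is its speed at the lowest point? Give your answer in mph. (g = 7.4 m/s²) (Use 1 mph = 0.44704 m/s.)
h = L(1 − cosθ) = 0.7(1 − cos45°) = 0.205025 m
v = √(2gh) = √(2·7.4·0.205025) = 1.74195 m/s = 3.897 mph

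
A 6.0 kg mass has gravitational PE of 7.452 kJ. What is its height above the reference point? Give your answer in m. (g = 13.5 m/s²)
Convert to SI: m = 6.0 kg, PE = 7452.0 J
h = PE/(mg) = 7452.0/(6.0·13.5) = 92.0 m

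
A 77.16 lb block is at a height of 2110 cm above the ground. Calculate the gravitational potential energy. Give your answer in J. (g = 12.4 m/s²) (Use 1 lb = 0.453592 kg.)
Convert to SI: m = 34.9992 kg, h = 21.1 m
PE = mgh = (34.9992)(12.4)(21.1) = 9157 J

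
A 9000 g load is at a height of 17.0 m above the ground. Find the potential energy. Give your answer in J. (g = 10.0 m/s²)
Convert to SI: m = 9.0 kg, h = 17.0 m
PE = mgh = (9.0)(10.0)(17.0) = 1530 J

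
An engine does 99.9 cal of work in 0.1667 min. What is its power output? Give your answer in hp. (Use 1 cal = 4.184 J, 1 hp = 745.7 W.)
Convert to SI: W = 417.982 J, t = 10.002 s
P = W/t = 417.982/10.002 = 41.7898 W = 0.05604 hp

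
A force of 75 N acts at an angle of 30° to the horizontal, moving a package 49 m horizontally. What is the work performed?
W = F·d·cosθ = (75)(49)cos(30°) = 3183 J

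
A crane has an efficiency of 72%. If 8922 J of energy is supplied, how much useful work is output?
W_out = η·W_in = 0.72·8922 = 6423.84 J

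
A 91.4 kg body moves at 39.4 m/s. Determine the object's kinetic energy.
KE = ½mv² = ½(91.4)(39.4)² = 70940 J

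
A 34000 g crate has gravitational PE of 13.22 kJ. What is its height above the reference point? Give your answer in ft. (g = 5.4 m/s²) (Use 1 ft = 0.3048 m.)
Convert to SI: m = 34.0 kg, PE = 13220.0 J
h = PE/(mg) = 13220.0/(34.0·5.4) = 72.0044 m = 236.2 ft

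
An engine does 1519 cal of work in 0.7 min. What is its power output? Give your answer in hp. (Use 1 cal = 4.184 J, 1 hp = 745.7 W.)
Convert to SI: W = 6355.5 J, t = 42.0 s
P = W/t = 6355.5/42.0 = 151.321 W = 0.2029 hp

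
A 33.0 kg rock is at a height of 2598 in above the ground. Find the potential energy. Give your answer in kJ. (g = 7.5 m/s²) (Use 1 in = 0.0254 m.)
Convert to SI: m = 33.0 kg, h = 65.9892 m
PE = mgh = (33.0)(7.5)(65.9892) = 16332.3 J = 16.33 kJ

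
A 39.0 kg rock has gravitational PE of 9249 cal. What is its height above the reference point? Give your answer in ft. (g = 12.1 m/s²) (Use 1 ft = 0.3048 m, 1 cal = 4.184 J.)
Convert to SI: m = 39.0 kg, PE = 38697.8 J
h = PE/(mg) = 38697.8/(39.0·12.1) = 82.0043 m = 269.0 ft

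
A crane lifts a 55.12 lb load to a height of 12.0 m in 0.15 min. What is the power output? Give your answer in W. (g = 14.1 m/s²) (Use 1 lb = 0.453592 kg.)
Convert to SI: m = 25.002 kg, h = 12.0 m, t = 9.0 s
P = mgh/t = (25.002)(14.1)(12.0)/9.0 = 470.0 W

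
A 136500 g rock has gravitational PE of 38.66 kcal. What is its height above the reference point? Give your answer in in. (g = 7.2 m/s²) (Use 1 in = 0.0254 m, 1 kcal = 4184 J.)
Convert to SI: m = 136.5 kg, PE = 161753 J
h = PE/(mg) = 161753/(136.5·7.2) = 164.584 m = 6480 in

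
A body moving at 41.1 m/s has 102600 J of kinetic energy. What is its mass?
m = 2·KE/v² = 2·102600/(41.1)² = 121.5 kg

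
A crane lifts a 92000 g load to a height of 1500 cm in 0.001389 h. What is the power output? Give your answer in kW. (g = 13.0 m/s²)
Convert to SI: m = 92.0 kg, h = 15.0 m, t = 5.0004 s
P = mgh/t = (92.0)(13.0)(15.0)/5.0004 = 3587.71 W = 3.588 kW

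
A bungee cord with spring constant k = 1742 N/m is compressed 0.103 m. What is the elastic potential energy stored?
PE = ½kx² = ½(1742)(0.103)² = 9.24 J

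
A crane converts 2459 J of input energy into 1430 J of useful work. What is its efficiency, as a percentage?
η = W_out/W_in = 1430/2459 = 58.15%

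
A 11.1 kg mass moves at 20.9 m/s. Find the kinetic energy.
KE = ½mv² = ½(11.1)(20.9)² = 2424 J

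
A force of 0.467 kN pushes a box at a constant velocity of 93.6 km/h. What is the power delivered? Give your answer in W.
Convert to SI: F = 467.0 N, v = 26.0 m/s
P = Fv = (467.0)(26.0) = 12140 W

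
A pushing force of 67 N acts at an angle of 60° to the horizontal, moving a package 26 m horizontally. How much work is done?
W = F·d·cosθ = (67)(26)cos(60°) = 871.0 J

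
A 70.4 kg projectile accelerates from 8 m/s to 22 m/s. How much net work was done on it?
W = ΔKE = ½m(v₂² − v₁²) = ½(70.4)(22² − 8²) = 14784.0 J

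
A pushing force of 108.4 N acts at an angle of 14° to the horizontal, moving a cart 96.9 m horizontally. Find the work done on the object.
W = F·d·cosθ = (108.4)(96.9)cos(14°) = 10190 J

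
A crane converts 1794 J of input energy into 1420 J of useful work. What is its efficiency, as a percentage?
η = W_out/W_in = 1420/1794 = 79.15%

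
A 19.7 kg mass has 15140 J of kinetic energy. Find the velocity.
v = √(2·KE/m) = √(2·15140/19.7) = 39.21 m/s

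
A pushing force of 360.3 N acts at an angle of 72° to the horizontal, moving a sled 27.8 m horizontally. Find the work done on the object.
W = F·d·cosθ = (360.3)(27.8)cos(72°) = 3095 J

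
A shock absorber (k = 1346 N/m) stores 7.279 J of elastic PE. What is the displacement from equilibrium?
x = √(2·PE/k) = √(2·7.279/1346) = 0.104 m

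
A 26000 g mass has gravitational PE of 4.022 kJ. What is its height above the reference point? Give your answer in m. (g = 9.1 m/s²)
Convert to SI: m = 26.0 kg, PE = 4022.0 J
h = PE/(mg) = 4022.0/(26.0·9.1) = 17.0 m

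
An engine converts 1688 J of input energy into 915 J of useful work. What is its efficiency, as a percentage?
η = W_out/W_in = 915/1688 = 54.21%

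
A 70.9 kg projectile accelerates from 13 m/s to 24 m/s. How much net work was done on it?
W = ΔKE = ½m(v₂² − v₁²) = ½(70.9)(24² − 13²) = 14428.15 J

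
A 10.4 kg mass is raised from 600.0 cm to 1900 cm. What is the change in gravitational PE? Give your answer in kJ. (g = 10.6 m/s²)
Convert to SI: m = 10.4 kg, Δh = 13.0 m
ΔPE = mgΔh = (10.4)(10.6)(13.0) = 1433.12 J = 1.433 kJ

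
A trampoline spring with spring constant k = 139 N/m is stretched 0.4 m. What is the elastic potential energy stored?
PE = ½kx² = ½(139)(0.4)² = 11.12 J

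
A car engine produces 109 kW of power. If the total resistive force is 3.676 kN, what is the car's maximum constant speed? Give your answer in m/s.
Convert to SI: F = 3676.0 N
P = Fv ⇒ v = P/F = 109000 W/3676.0 N = 29.65 m/s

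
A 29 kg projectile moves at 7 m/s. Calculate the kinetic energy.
KE = ½mv² = ½(29)(7)² = 710.5 J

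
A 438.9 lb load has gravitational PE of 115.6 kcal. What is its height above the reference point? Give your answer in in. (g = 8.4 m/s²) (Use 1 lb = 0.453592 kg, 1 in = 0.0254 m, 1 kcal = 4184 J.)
Convert to SI: m = 199.082 kg, PE = 483670 J
h = PE/(mg) = 483670/(199.082·8.4) = 289.227 m = 11390 in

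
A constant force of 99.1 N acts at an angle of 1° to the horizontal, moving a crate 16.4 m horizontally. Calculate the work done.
W = F·d·cosθ = (99.1)(16.4)cos(1°) = 1625 J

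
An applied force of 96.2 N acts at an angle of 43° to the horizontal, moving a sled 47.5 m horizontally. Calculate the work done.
W = F·d·cosθ = (96.2)(47.5)cos(43°) = 3342 J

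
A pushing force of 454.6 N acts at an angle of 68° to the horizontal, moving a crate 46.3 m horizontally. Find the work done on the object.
W = F·d·cosθ = (454.6)(46.3)cos(68°) = 7885 J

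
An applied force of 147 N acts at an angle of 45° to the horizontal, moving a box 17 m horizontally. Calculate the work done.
W = F·d·cosθ = (147)(17)cos(45°) = 1767 J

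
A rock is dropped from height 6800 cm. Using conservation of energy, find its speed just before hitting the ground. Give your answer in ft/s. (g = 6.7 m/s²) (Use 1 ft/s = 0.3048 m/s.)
Convert to SI: h = 68.0 m
mgh = ½mv² ⇒ v = √(2gh) = √(2·6.7·68.0) = 30.1861 m/s = 99.04 ft/s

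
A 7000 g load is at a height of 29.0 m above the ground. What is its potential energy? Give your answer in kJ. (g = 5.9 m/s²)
Convert to SI: m = 7.0 kg, h = 29.0 m
PE = mgh = (7.0)(5.9)(29.0) = 1197.7 J = 1.198 kJ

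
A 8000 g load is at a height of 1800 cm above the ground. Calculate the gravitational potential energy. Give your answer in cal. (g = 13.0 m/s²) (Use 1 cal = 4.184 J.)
Convert to SI: m = 8.0 kg, h = 18.0 m
PE = mgh = (8.0)(13.0)(18.0) = 1872.0 J = 447.4 cal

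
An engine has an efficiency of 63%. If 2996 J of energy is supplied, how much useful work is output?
W_out = η·W_in = 0.63·2996 = 1887.48 J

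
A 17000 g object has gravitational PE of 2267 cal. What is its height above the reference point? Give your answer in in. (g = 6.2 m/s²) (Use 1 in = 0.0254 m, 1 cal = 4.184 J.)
Convert to SI: m = 17.0 kg, PE = 9485.13 J
h = PE/(mg) = 9485.13/(17.0·6.2) = 89.9917 m = 3543 in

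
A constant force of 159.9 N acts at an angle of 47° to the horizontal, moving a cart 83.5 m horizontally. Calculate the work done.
W = F·d·cosθ = (159.9)(83.5)cos(47°) = 9106 J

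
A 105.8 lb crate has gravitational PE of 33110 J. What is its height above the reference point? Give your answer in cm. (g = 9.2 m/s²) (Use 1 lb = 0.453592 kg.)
Convert to SI: m = 47.99 kg, PE = 33110.0 J
h = PE/(mg) = 33110.0/(47.99·9.2) = 74.9929 m = 7499 cm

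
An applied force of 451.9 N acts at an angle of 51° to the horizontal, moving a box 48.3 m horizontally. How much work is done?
W = F·d·cosθ = (451.9)(48.3)cos(51°) = 13740 J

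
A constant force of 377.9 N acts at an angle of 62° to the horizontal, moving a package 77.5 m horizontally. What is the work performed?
W = F·d·cosθ = (377.9)(77.5)cos(62°) = 13750 J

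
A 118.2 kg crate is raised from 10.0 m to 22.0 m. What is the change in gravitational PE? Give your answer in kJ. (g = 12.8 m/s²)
ΔPE = mgΔh = (118.2)(12.8)(12.0) = 18155.5 J = 18.16 kJ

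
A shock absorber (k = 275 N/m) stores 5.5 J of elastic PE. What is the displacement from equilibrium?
x = √(2·PE/k) = √(2·5.5/275) = 0.2 m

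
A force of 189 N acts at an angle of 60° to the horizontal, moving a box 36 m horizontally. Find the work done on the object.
W = F·d·cosθ = (189)(36)cos(60°) = 3402 J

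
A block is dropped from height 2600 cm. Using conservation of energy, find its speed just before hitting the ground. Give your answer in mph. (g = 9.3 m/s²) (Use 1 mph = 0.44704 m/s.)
Convert to SI: h = 26.0 m
mgh = ½mv² ⇒ v = √(2gh) = √(2·9.3·26.0) = 21.9909 m/s = 49.19 mph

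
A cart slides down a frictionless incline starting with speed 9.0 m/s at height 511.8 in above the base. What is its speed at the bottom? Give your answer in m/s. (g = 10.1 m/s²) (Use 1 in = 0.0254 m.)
Convert to SI: v₀ = 9.0 m/s, h = 12.9997 m
½mv₀² + mgh = ½mv² ⇒ v = √(v₀² + 2gh) = √(9.0² + 2·10.1·12.9997) = 18.54 m/s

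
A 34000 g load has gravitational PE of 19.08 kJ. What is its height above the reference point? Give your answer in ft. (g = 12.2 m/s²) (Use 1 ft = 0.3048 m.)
Convert to SI: m = 34.0 kg, PE = 19080.0 J
h = PE/(mg) = 19080.0/(34.0·12.2) = 45.9981 m = 150.9 ft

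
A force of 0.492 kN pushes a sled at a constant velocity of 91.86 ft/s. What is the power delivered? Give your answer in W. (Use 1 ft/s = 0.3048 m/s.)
Convert to SI: F = 492.0 N, v = 27.9989 m/s
P = Fv = (492.0)(27.9989) = 13780 W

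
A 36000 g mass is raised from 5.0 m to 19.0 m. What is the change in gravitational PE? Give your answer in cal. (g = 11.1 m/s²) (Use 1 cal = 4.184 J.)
Convert to SI: m = 36.0 kg, Δh = 14.0 m
ΔPE = mgΔh = (36.0)(11.1)(14.0) = 5594.4 J = 1337 cal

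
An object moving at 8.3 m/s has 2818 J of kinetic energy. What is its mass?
m = 2·KE/v² = 2·2818/(8.3)² = 81.81 kg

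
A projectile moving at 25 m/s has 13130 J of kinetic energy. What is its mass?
m = 2·KE/v² = 2·13130/(25)² = 42.02 kg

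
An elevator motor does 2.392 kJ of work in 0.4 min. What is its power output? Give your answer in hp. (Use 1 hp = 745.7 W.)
Convert to SI: W = 2392.0 J, t = 24.0 s
P = W/t = 2392.0/24.0 = 99.6667 W = 0.1337 hp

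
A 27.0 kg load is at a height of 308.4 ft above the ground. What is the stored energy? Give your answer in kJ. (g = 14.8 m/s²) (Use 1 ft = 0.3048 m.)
Convert to SI: m = 27.0 kg, h = 94.0003 m
PE = mgh = (27.0)(14.8)(94.0003) = 37562.5 J = 37.56 kJ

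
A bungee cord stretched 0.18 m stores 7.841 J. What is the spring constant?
k = 2·PE/x² = 2·7.841/(0.18)² = 484.0 N/m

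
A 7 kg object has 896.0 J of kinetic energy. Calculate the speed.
v = √(2·KE/m) = √(2·896.0/7) = 16.0 m/s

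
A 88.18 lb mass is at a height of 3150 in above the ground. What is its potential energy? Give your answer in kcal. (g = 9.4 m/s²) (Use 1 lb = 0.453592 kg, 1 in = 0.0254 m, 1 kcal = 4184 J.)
Convert to SI: m = 39.9977 kg, h = 80.01 m
PE = mgh = (39.9977)(9.4)(80.01) = 30082.1 J = 7.19 kcal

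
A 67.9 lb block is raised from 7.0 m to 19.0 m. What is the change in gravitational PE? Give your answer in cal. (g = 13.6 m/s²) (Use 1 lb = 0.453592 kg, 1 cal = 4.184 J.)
Convert to SI: m = 30.7989 kg, Δh = 12.0 m
ΔPE = mgΔh = (30.7989)(13.6)(12.0) = 5026.38 J = 1201 cal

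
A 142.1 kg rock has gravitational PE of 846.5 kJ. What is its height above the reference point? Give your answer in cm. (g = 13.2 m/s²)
Convert to SI: m = 142.1 kg, PE = 846500 J
h = PE/(mg) = 846500/(142.1·13.2) = 451.293 m = 45130 cm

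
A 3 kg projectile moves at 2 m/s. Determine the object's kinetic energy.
KE = ½mv² = ½(3)(2)² = 6.0 J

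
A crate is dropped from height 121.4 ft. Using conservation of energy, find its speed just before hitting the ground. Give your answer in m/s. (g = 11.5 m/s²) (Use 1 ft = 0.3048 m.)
Convert to SI: h = 37.0027 m
mgh = ½mv² ⇒ v = √(2gh) = √(2·11.5·37.0027) = 29.17 m/s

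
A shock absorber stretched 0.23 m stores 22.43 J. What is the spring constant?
k = 2·PE/x² = 2·22.43/(0.23)² = 848.0 N/m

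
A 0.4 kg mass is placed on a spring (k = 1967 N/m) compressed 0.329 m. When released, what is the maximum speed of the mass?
½kx² = ½mv² ⇒ v = x√(k/m) = (0.329)√(1967/0.4) = 23.07 m/s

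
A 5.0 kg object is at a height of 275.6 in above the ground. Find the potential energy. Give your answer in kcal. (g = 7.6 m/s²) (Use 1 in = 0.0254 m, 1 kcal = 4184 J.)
Convert to SI: m = 5.0 kg, h = 7.00024 m
PE = mgh = (5.0)(7.6)(7.00024) = 266.009 J = 0.06358 kcal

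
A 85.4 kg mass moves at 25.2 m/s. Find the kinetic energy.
KE = ½mv² = ½(85.4)(25.2)² = 27120 J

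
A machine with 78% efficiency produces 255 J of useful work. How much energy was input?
W_in = W_out/η = 255/0.78 = 326.9 J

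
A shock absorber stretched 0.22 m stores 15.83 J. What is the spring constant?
k = 2·PE/x² = 2·15.83/(0.22)² = 654.1 N/m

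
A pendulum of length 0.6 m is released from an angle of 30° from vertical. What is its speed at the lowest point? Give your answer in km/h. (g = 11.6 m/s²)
h = L(1 − cosθ) = 0.6(1 − cos30°) = 0.0803848 m
v = √(2gh) = √(2·11.6·0.0803848) = 1.36562 m/s = 4.916 km/h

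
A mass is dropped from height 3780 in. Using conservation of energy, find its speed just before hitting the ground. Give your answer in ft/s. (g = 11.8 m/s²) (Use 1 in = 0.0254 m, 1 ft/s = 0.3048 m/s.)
Convert to SI: h = 96.012 m
mgh = ½mv² ⇒ v = √(2gh) = √(2·11.8·96.012) = 47.6013 m/s = 156.2 ft/s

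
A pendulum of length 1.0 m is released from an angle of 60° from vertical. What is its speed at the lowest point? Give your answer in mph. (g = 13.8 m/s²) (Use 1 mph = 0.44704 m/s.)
h = L(1 − cosθ) = 1.0(1 − cos60°) = 0.5 m
v = √(2gh) = √(2·13.8·0.5) = 3.71484 m/s = 8.31 mph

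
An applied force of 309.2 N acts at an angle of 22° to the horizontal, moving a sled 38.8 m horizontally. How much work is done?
W = F·d·cosθ = (309.2)(38.8)cos(22°) = 11120 J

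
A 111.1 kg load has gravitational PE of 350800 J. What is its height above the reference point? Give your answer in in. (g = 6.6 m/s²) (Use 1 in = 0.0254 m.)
h = PE/(mg) = 350800/(111.1·6.6) = 478.411 m = 18840 in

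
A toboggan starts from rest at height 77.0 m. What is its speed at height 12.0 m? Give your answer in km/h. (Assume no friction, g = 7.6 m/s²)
mgh₁ = mgh₂ + ½mv² ⇒ v = √(2g(h₁−h₂)) = √(2·7.6·65.0) = 31.4325 m/s = 113.2 km/h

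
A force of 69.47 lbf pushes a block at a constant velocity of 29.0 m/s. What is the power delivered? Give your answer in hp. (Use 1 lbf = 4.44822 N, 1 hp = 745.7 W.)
Convert to SI: F = 309.018 N, v = 29.0 m/s
P = Fv = (309.018)(29.0) = 8961.52 W = 12.02 hp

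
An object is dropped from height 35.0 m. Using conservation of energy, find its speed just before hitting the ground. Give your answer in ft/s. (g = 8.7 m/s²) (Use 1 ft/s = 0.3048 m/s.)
mgh = ½mv² ⇒ v = √(2gh) = √(2·8.7·35.0) = 24.6779 m/s = 80.96 ft/s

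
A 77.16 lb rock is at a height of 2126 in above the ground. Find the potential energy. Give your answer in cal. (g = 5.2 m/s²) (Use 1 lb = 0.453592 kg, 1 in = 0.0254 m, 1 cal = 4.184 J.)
Convert to SI: m = 34.9992 kg, h = 54.0004 m
PE = mgh = (34.9992)(5.2)(54.0004) = 9827.84 J = 2349 cal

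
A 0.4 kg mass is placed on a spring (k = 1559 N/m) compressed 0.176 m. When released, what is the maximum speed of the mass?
½kx² = ½mv² ⇒ v = x√(k/m) = (0.176)√(1559/0.4) = 10.99 m/s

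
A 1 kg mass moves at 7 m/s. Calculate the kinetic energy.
KE = ½mv² = ½(1)(7)² = 24.5 J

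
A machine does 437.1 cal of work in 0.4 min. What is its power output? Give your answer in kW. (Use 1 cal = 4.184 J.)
Convert to SI: W = 1828.83 J, t = 24.0 s
P = W/t = 1828.83/24.0 = 76.2011 W = 0.0762 kW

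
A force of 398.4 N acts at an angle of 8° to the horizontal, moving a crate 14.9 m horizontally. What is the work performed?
W = F·d·cosθ = (398.4)(14.9)cos(8°) = 5878 J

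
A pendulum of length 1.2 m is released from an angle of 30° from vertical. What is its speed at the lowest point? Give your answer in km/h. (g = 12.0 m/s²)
h = L(1 − cosθ) = 1.2(1 − cos30°) = 0.16077 m
v = √(2gh) = √(2·12.0·0.16077) = 1.9643 m/s = 7.071 km/h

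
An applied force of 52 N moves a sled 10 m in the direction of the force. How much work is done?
W = F·d = (52)(10) = 520.0 J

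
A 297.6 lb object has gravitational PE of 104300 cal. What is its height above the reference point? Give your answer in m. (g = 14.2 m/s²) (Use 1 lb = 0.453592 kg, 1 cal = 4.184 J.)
Convert to SI: m = 134.989 kg, PE = 436391 J
h = PE/(mg) = 436391/(134.989·14.2) = 227.7 m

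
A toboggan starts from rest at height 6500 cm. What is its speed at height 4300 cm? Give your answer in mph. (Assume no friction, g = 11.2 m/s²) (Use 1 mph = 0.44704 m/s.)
Convert to SI: h₁−h₂ = 22.0 m
mgh₁ = mgh₂ + ½mv² ⇒ v = √(2g(h₁−h₂)) = √(2·11.2·22.0) = 22.1991 m/s = 49.66 mph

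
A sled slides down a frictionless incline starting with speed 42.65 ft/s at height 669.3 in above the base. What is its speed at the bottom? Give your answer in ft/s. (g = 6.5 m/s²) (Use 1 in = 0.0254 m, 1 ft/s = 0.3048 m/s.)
Convert to SI: v₀ = 12.9997 m/s, h = 17.0002 m
½mv₀² + mgh = ½mv² ⇒ v = √(v₀² + 2gh) = √(12.9997² + 2·6.5·17.0002) = 19.7483 m/s = 64.79 ft/s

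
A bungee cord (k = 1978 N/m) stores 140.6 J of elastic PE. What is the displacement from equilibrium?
x = √(2·PE/k) = √(2·140.6/1978) = 0.377 m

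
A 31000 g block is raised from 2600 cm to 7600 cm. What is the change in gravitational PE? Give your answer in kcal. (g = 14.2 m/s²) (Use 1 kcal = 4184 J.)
Convert to SI: m = 31.0 kg, Δh = 50.0 m
ΔPE = mgΔh = (31.0)(14.2)(50.0) = 22010.0 J = 5.261 kcal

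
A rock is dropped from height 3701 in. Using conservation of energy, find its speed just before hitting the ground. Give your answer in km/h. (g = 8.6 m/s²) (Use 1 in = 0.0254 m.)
Convert to SI: h = 94.0054 m
mgh = ½mv² ⇒ v = √(2gh) = √(2·8.6·94.0054) = 40.2106 m/s = 144.8 km/h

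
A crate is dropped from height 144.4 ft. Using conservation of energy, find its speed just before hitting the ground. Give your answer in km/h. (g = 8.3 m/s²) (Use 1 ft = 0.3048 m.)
Convert to SI: h = 44.0131 m
mgh = ½mv² ⇒ v = √(2gh) = √(2·8.3·44.0131) = 27.0299 m/s = 97.31 km/h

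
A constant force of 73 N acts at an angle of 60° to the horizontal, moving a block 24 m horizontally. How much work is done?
W = F·d·cosθ = (73)(24)cos(60°) = 876.0 J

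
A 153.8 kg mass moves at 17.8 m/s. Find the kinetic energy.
KE = ½mv² = ½(153.8)(17.8)² = 24360 J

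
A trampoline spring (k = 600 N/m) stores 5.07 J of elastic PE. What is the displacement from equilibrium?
x = √(2·PE/k) = √(2·5.07/600) = 0.13 m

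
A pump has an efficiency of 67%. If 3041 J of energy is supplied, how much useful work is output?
W_out = η·W_in = 0.67·3041 = 2037.47 J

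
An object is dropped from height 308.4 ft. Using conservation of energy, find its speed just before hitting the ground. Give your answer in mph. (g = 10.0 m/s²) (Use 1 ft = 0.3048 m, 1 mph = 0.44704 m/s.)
Convert to SI: h = 94.0003 m
mgh = ½mv² ⇒ v = √(2gh) = √(2·10.0·94.0003) = 43.359 m/s = 96.99 mph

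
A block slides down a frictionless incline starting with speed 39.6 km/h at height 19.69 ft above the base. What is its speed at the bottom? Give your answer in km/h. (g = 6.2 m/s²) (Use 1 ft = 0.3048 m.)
Convert to SI: v₀ = 11.0 m/s, h = 6.00151 m
½mv₀² + mgh = ½mv² ⇒ v = √(v₀² + 2gh) = √(11.0² + 2·6.2·6.00151) = 13.9792 m/s = 50.33 km/h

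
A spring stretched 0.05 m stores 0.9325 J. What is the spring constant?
k = 2·PE/x² = 2·0.9325/(0.05)² = 746.0 N/m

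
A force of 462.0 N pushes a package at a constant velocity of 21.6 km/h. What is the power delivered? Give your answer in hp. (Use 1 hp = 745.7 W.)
Convert to SI: F = 462.0 N, v = 6.0 m/s
P = Fv = (462.0)(6.0) = 2772.0 W = 3.717 hp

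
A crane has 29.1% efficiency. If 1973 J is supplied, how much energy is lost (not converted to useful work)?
W_lost = W_in(1 − η) = 1973·(1 − 0.291) = 1399 J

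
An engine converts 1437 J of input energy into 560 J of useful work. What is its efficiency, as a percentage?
η = W_out/W_in = 560/1437 = 38.97%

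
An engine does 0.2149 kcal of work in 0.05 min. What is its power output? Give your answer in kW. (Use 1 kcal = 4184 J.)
Convert to SI: W = 899.142 J, t = 3.0 s
P = W/t = 899.142/3.0 = 299.714 W = 0.2997 kW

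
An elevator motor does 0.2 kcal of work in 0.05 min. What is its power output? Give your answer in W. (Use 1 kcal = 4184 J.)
Convert to SI: W = 836.8 J, t = 3.0 s
P = W/t = 836.8/3.0 = 278.9 W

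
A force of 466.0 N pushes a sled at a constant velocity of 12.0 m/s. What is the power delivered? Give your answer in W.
P = Fv = (466.0)(12.0) = 5592 W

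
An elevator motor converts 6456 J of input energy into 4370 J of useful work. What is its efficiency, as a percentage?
η = W_out/W_in = 4370/6456 = 67.69%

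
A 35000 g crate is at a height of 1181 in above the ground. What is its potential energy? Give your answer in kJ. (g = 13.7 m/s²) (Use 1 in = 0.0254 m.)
Convert to SI: m = 35.0 kg, h = 29.9974 m
PE = mgh = (35.0)(13.7)(29.9974) = 14383.8 J = 14.38 kJ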